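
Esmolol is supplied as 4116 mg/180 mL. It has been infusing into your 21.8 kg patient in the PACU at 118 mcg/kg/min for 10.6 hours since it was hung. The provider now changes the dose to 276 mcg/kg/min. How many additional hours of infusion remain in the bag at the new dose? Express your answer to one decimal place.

6.9 hours

Initial rate:
Dose = 118 mcg/kg/min × 21.8 kg = 2572.4 mcg/min
2572.4 mcg/min × 60 min/hr = 154344 mcg/hr
Concentration = 4116 mg ÷ 180 mL = 22.86667 mg/mL = 22866.67 mcg/mL
Rate = 154344 mcg/hr ÷ 22866.67 mcg/mL = 6.749738 mL/hr
Volume infused so far = 6.749738 mL/hr × 10.6 hr = 71.54722 mL
Volume remaining = 180 − 71.54722 = 108.4528 mL
New rate:
Dose = 276 mcg/kg/min × 21.8 kg = 6016.8 mcg/min
6016.8 mcg/min × 60 min/hr = 361008 mcg/hr
Rate = 361008 mcg/hr ÷ 22866.67 mcg/mL = 15.78752 mL/hr
Time remaining = 108.4528 mL ÷ 15.78752 mL/hr = 6.869525 hr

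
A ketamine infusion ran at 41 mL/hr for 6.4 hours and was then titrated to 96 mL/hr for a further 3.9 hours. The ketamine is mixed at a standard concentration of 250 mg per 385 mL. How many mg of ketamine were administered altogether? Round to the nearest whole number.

Concentration = 250 mg ÷ 385 mL = 0.6493506 mg/mL
Stage 1: 41 mL/hr × 6.4 hr = 262.4 mL → 262.4 mL × 0.6493506 mg/mL = 170.3896 mg
Stage 2: 96 mL/hr × 3.9 hr = 374.4 mL → 374.4 mL × 0.6493506 mg/mL = 243.1169 mg
Total = 170.3896 + 243.1169 = 413.5065 mg

414 mg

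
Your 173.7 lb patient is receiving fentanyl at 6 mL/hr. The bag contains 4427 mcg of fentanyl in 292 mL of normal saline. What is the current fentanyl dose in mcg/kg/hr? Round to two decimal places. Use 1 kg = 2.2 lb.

1.15 mcg/kg/hr

Weight = 173.7 lb ÷ 2.2 lb/kg = 78.95455 kg
Concentration = 4427 mcg ÷ 292 mL = 15.16096 mcg/mL
Drug rate = 6 mL/hr × 15.16096 mcg/mL = 90.96575 mcg/hr
90.96575 mcg/hr ÷ 78.95455 kg = 1.152128 mcg/kg/hr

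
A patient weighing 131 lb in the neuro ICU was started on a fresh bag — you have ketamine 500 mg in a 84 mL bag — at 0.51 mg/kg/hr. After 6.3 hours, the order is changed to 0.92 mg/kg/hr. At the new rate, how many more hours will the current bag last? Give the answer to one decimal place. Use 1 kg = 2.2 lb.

Initial rate:
Weight = 131 lb ÷ 2.2 lb/kg = 59.54545 kg
Dose = 0.51 mg/kg/hr × 59.54545 kg = 30.36818 mg/hr
Concentration = 500 mg ÷ 84 mL = 5.952381 mg/mL
Rate = 30.36818 mg/hr ÷ 5.952381 mg/mL = 5.101855 mL/hr
Volume infused so far = 5.101855 mL/hr × 6.3 hr = 32.14168 mL
Volume remaining = 84 − 32.14168 = 51.85832 mL
New rate:
Dose = 0.92 mg/kg/hr × 59.54545 kg = 54.78182 mg/hr
Rate = 54.78182 mg/hr ÷ 5.952381 mg/mL = 9.203345 mL/hr
Time remaining = 51.85832 mL ÷ 9.203345 mL/hr = 5.634725 hr

5.6 hours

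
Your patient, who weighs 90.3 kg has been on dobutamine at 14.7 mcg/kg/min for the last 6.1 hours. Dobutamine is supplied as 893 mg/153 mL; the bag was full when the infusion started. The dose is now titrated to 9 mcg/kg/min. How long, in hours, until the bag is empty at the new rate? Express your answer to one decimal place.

8.4 hours

Initial rate:
Dose = 14.7 mcg/kg/min × 90.3 kg = 1327.41 mcg/min
1327.41 mcg/min × 60 min/hr = 79644.6 mcg/hr
Concentration = 893 mg ÷ 153 mL = 5.836601 mg/mL = 5836.601 mcg/mL
Rate = 79644.6 mcg/hr ÷ 5836.601 mcg/mL = 13.64572 mL/hr
Volume infused so far = 13.64572 mL/hr × 6.1 hr = 83.23886 mL
Volume remaining = 153 − 83.23886 = 69.76114 mL
New rate:
Dose = 9 mcg/kg/min × 90.3 kg = 812.7 mcg/min
812.7 mcg/min × 60 min/hr = 48762 mcg/hr
Rate = 48762 mcg/hr ÷ 5836.601 mcg/mL = 8.35452 mL/hr
Time remaining = 69.76114 mL ÷ 8.35452 mL/hr = 8.350107 hr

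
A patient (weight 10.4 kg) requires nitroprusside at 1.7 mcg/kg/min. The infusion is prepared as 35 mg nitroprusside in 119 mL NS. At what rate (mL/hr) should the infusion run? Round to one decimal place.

Dose = 1.7 mcg/kg/min × 10.4 kg = 17.68 mcg/min
17.68 mcg/min × 60 min/hr = 1060.8 mcg/hr
Concentration = 35 mg ÷ 119 mL = 0.2941176 mg/mL = 294.1176 mcg/mL
Rate = 1060.8 mcg/hr ÷ 294.1176 mcg/mL = 3.60672 mL/hr

3.6 mL/hr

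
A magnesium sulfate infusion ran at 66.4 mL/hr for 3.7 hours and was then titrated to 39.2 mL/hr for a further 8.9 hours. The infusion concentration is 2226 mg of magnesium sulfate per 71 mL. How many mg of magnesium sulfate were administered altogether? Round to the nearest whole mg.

18641 mg

Concentration = 2226 mg ÷ 71 mL = 31.35211 mg/mL
Stage 1: 66.4 mL/hr × 3.7 hr = 245.68 mL → 245.68 mL × 31.35211 mg/mL = 7702.587 mg
Stage 2: 39.2 mL/hr × 8.9 hr = 348.88 mL → 348.88 mL × 31.35211 mg/mL = 10938.13 mg
Total = 7702.587 + 10938.13 = 18640.71 mg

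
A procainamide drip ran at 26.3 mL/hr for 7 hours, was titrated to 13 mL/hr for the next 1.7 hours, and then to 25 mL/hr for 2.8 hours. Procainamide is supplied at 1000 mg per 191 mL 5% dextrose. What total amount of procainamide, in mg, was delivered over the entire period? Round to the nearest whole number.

1446 mg

Concentration = 1000 mg ÷ 191 mL = 5.235602 mg/mL
Stage 1: 26.3 mL/hr × 7 hr = 184.1 mL → 184.1 mL × 5.235602 mg/mL = 963.8743 mg
Stage 2: 13 mL/hr × 1.7 hr = 22.1 mL → 22.1 mL × 5.235602 mg/mL = 115.7068 mg
Stage 3: 25 mL/hr × 2.8 hr = 70 mL → 70 mL × 5.235602 mg/mL = 366.4921 mg
Total = 963.8743 + 115.7068 + 366.4921 = 1446.073 mg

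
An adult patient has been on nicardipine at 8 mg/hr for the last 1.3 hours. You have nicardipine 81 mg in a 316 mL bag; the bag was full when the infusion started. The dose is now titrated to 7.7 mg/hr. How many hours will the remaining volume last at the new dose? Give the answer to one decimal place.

Initial rate:
Concentration = 81 mg ÷ 316 mL = 0.2563291 mg/mL
Rate = 8 mg/hr ÷ 0.2563291 mg/mL = 31.20988 mL/hr
Volume infused so far = 31.20988 mL/hr × 1.3 hr = 40.57284 mL
Volume remaining = 316 − 40.57284 = 275.4272 mL
New rate:
Rate = 7.7 mg/hr ÷ 0.2563291 mg/mL = 30.03951 mL/hr
Time remaining = 275.4272 mL ÷ 30.03951 mL/hr = 9.168831 hr

9.2 hours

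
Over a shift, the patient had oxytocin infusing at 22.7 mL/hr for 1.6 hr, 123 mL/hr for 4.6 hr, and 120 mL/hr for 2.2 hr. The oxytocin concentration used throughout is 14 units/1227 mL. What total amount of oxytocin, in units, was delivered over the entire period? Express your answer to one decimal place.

9.9 units

Concentration = 14 units ÷ 1227 mL = 0.01140994 units/mL
Stage 1: 22.7 mL/hr × 1.6 hr = 36.32 mL → 36.32 mL × 0.01140994 units/mL = 0.4144091 units
Stage 2: 123 mL/hr × 4.6 hr = 565.8 mL → 565.8 mL × 0.01140994 units/mL = 6.455746 units
Stage 3: 120 mL/hr × 2.2 hr = 264 mL → 264 mL × 0.01140994 units/mL = 3.012225 units
Total = 0.4144091 + 6.455746 + 3.012225 = 9.88238 units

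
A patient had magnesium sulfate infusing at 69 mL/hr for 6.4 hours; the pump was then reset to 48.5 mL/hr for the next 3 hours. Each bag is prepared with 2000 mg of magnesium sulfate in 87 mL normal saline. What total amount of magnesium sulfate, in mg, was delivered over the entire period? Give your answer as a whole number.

Concentration = 2000 mg ÷ 87 mL = 22.98851 mg/mL
Stage 1: 69 mL/hr × 6.4 hr = 441.6 mL → 441.6 mL × 22.98851 mg/mL = 10151.72 mg
Stage 2: 48.5 mL/hr × 3 hr = 145.5 mL → 145.5 mL × 22.98851 mg/mL = 3344.828 mg
Total = 10151.72 + 3344.828 = 13496.55 mg

13497 mg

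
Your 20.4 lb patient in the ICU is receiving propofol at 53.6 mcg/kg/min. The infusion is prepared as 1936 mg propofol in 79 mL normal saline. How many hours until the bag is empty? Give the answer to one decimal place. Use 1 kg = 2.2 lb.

64.9 hours

Weight = 20.4 lb ÷ 2.2 lb/kg = 9.272727 kg
Dose = 53.6 mcg/kg/min × 9.272727 kg = 497.0182 mcg/min
497.0182 mcg/min × 60 min/hr = 29821.09 mcg/hr
Concentration = 1936 mg ÷ 79 mL = 24.50633 mg/mL = 24506.33 mcg/mL
Rate = 29821.09 mcg/hr ÷ 24506.33 mcg/mL = 1.216873 mL/hr
Duration = 79 mL ÷ 1.216873 mL/hr = 64.9205 hr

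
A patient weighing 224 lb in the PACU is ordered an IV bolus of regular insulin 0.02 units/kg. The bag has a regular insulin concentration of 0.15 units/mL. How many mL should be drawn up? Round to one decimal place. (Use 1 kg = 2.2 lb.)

13.6 mL

Weight = 224 lb ÷ 2.2 lb/kg = 101.8182 kg
Dose = 0.02 units/kg × 101.8182 kg = 2.036364 units
Volume = 2.036364 units ÷ 0.15 units/mL = 13.57576 mL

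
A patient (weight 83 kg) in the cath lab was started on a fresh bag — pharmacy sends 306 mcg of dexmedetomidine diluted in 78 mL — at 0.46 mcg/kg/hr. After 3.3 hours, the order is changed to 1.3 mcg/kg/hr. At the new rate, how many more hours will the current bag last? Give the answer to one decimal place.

1.7 hours

Initial rate:
Dose = 0.46 mcg/kg/hr × 83 kg = 38.18 mcg/hr
Concentration = 306 mcg ÷ 78 mL = 3.923077 mcg/mL
Rate = 38.18 mcg/hr ÷ 3.923077 mcg/mL = 9.732157 mL/hr
Volume infused so far = 9.732157 mL/hr × 3.3 hr = 32.11612 mL
Volume remaining = 78 − 32.11612 = 45.88388 mL
New rate:
Dose = 1.3 mcg/kg/hr × 83 kg = 107.9 mcg/hr
Rate = 107.9 mcg/hr ÷ 3.923077 mcg/mL = 27.50392 mL/hr
Time remaining = 45.88388 mL ÷ 27.50392 mL/hr = 1.668267 hr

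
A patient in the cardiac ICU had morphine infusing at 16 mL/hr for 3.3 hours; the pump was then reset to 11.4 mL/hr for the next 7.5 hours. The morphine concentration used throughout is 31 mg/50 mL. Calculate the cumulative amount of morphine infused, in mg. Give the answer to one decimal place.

Concentration = 31 mg ÷ 50 mL = 0.62 mg/mL
Stage 1: 16 mL/hr × 3.3 hr = 52.8 mL → 52.8 mL × 0.62 mg/mL = 32.736 mg
Stage 2: 11.4 mL/hr × 7.5 hr = 85.5 mL → 85.5 mL × 0.62 mg/mL = 53.01 mg
Total = 32.736 + 53.01 = 85.746 mg

85.7 mg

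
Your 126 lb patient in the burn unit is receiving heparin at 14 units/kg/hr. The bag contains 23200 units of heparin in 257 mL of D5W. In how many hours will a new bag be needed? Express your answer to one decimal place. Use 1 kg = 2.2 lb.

Weight = 126 lb ÷ 2.2 lb/kg = 57.27273 kg
Dose = 14 units/kg/hr × 57.27273 kg = 801.8182 units/hr
Concentration = 23200 units ÷ 257 mL = 90.27237 units/mL
Rate = 801.8182 units/hr ÷ 90.27237 units/mL = 8.88221 mL/hr
Duration = 257 mL ÷ 8.88221 mL/hr = 28.93424 hr

28.9 hours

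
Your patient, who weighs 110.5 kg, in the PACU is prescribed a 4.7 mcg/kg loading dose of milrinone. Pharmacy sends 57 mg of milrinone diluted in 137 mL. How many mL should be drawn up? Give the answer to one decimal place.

Dose = 4.7 mcg/kg × 110.5 kg = 519.35 mcg
Concentration = 57 mg ÷ 137 mL = 0.4160584 mg/mL = 416.0584 mcg/mL
Volume = 519.35 mcg ÷ 416.0584 mcg/mL = 1.248262 mL

1.2 mL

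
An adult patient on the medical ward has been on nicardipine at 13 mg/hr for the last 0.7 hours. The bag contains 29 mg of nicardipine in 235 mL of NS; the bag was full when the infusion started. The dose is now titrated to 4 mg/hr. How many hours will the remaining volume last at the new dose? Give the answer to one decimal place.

Initial rate:
Concentration = 29 mg ÷ 235 mL = 0.1234043 mg/mL
Rate = 13 mg/hr ÷ 0.1234043 mg/mL = 105.3448 mL/hr
Volume infused so far = 105.3448 mL/hr × 0.7 hr = 73.74138 mL
Volume remaining = 235 − 73.74138 = 161.2586 mL
New rate:
Rate = 4 mg/hr ÷ 0.1234043 mg/mL = 32.41379 mL/hr
Time remaining = 161.2586 mL ÷ 32.41379 mL/hr = 4.975 hr

5.0 hours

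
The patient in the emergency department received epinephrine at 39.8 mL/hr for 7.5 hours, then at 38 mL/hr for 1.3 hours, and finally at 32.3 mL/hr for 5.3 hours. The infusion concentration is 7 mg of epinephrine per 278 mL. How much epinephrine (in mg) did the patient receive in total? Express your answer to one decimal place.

13.1 mg

Concentration = 7 mg ÷ 278 mL = 0.02517986 mg/mL
Stage 1: 39.8 mL/hr × 7.5 hr = 298.5 mL → 298.5 mL × 0.02517986 mg/mL = 7.516187 mg
Stage 2: 38 mL/hr × 1.3 hr = 49.4 mL → 49.4 mL × 0.02517986 mg/mL = 1.243885 mg
Stage 3: 32.3 mL/hr × 5.3 hr = 171.19 mL → 171.19 mL × 0.02517986 mg/mL = 4.31054 mg
Total = 7.516187 + 1.243885 + 4.31054 = 13.07061 mg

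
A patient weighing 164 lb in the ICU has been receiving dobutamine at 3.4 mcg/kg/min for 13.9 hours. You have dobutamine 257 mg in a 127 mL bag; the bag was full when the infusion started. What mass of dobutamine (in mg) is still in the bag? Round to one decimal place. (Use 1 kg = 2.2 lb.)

45.6 mg

Weight = 164 lb ÷ 2.2 lb/kg = 74.54545 kg
Dose = 3.4 mcg/kg/min × 74.54545 kg = 253.4545 mcg/min
253.4545 mcg/min × 60 min/hr = 15207.27 mcg/hr
Concentration = 257 mg ÷ 127 mL = 2.023622 mg/mL = 2023.622 mcg/mL
Rate = 15207.27 mcg/hr ÷ 2023.622 mcg/mL = 7.514878 mL/hr
Volume infused = 7.514878 mL/hr × 13.9 hr = 104.4568 mL
Volume remaining = 127 − 104.4568 = 22.5432 mL
Drug remaining = 22.5432 mL × 2023.622 mcg/mL = 45618.91 mcg = 45.61891 mg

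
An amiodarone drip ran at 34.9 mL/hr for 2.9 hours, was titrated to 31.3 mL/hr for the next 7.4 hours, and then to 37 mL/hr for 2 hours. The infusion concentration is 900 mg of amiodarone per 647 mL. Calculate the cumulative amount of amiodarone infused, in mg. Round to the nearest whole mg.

566 mg

Concentration = 900 mg ÷ 647 mL = 1.391036 mg/mL
Stage 1: 34.9 mL/hr × 2.9 hr = 101.21 mL → 101.21 mL × 1.391036 mg/mL = 140.7867 mg
Stage 2: 31.3 mL/hr × 7.4 hr = 231.62 mL → 231.62 mL × 1.391036 mg/mL = 322.1917 mg
Stage 3: 37 mL/hr × 2 hr = 74 mL → 74 mL × 1.391036 mg/mL = 102.9366 mg
Total = 140.7867 + 322.1917 + 102.9366 = 565.915 mg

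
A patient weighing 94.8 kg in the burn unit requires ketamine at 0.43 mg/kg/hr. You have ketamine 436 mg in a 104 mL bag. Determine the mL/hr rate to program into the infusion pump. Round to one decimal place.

9.7 mL/hr

Dose = 0.43 mg/kg/hr × 94.8 kg = 40.764 mg/hr
Concentration = 436 mg ÷ 104 mL = 4.192308 mg/mL
Rate = 40.764 mg/hr ÷ 4.192308 mg/mL = 9.723523 mL/hr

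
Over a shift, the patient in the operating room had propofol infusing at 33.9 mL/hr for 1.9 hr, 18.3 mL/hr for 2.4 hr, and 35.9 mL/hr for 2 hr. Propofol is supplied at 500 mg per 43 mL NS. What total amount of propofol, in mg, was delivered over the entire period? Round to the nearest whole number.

Concentration = 500 mg ÷ 43 mL = 11.62791 mg/mL
Stage 1: 33.9 mL/hr × 1.9 hr = 64.41 mL → 64.41 mL × 11.62791 mg/mL = 748.9535 mg
Stage 2: 18.3 mL/hr × 2.4 hr = 43.92 mL → 43.92 mL × 11.62791 mg/mL = 510.6977 mg
Stage 3: 35.9 mL/hr × 2 hr = 71.8 mL → 71.8 mL × 11.62791 mg/mL = 834.8837 mg
Total = 748.9535 + 510.6977 + 834.8837 = 2094.535 mg

2095 mg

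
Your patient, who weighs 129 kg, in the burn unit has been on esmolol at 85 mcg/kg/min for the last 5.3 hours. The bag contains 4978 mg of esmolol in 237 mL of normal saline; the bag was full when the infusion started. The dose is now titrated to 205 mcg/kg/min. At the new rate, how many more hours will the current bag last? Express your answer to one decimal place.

Initial rate:
Dose = 85 mcg/kg/min × 129 kg = 10965 mcg/min
10965 mcg/min × 60 min/hr = 657900 mcg/hr
Concentration = 4978 mg ÷ 237 mL = 21.00422 mg/mL = 21004.22 mcg/mL
Rate = 657900 mcg/hr ÷ 21004.22 mcg/mL = 31.32228 mL/hr
Volume infused so far = 31.32228 mL/hr × 5.3 hr = 166.0081 mL
Volume remaining = 237 − 166.0081 = 70.99193 mL
New rate:
Dose = 205 mcg/kg/min × 129 kg = 26445 mcg/min
26445 mcg/min × 60 min/hr = 1586700 mcg/hr
Rate = 1586700 mcg/hr ÷ 21004.22 mcg/mL = 75.54196 mL/hr
Time remaining = 70.99193 mL ÷ 75.54196 mL/hr = 0.9397681 hr

0.9 hours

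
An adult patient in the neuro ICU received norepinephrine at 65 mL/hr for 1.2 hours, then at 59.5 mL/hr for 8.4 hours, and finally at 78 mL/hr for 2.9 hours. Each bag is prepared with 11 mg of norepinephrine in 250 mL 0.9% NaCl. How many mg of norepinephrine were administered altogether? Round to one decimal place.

Concentration = 11 mg ÷ 250 mL = 0.044 mg/mL
Stage 1: 65 mL/hr × 1.2 hr = 78 mL → 78 mL × 0.044 mg/mL = 3.432 mg
Stage 2: 59.5 mL/hr × 8.4 hr = 499.8 mL → 499.8 mL × 0.044 mg/mL = 21.9912 mg
Stage 3: 78 mL/hr × 2.9 hr = 226.2 mL → 226.2 mL × 0.044 mg/mL = 9.9528 mg
Total = 3.432 + 21.9912 + 9.9528 = 35.376 mg

35.4 mg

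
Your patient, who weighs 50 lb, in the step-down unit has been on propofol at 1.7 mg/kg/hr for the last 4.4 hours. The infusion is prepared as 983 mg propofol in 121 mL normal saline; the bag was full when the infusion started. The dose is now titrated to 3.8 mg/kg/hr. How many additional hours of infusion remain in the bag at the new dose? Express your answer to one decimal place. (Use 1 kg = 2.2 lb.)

9.4 hours

Initial rate:
Weight = 50 lb ÷ 2.2 lb/kg = 22.72727 kg
Dose = 1.7 mg/kg/hr × 22.72727 kg = 38.63636 mg/hr
Concentration = 983 mg ÷ 121 mL = 8.123967 mg/mL
Rate = 38.63636 mg/hr ÷ 8.123967 mg/mL = 4.755849 mL/hr
Volume infused so far = 4.755849 mL/hr × 4.4 hr = 20.92574 mL
Volume remaining = 121 − 20.92574 = 100.0743 mL
New rate:
Dose = 3.8 mg/kg/hr × 22.72727 kg = 86.36364 mg/hr
Rate = 86.36364 mg/hr ÷ 8.123967 mg/mL = 10.63072 mL/hr
Time remaining = 100.0743 mL ÷ 10.63072 mL/hr = 9.413684 hr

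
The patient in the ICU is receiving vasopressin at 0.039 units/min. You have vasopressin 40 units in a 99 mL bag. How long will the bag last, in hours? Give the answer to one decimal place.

0.039 units/min × 60 min/hr = 2.34 units/hr
Concentration = 40 units ÷ 99 mL = 0.4040404 units/mL
Rate = 2.34 units/hr ÷ 0.4040404 units/mL = 5.7915 mL/hr
Duration = 99 mL ÷ 5.7915 mL/hr = 17.09402 hr

17.1 hours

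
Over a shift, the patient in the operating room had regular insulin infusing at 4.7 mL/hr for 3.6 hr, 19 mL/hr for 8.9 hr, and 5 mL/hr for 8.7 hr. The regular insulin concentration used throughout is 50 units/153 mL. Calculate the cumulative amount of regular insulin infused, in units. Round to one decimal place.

75.0 units

Concentration = 50 units ÷ 153 mL = 0.3267974 units/mL
Stage 1: 4.7 mL/hr × 3.6 hr = 16.92 mL → 16.92 mL × 0.3267974 units/mL = 5.529412 units
Stage 2: 19 mL/hr × 8.9 hr = 169.1 mL → 169.1 mL × 0.3267974 units/mL = 55.26144 units
Stage 3: 5 mL/hr × 8.7 hr = 43.5 mL → 43.5 mL × 0.3267974 units/mL = 14.21569 units
Total = 5.529412 + 55.26144 + 14.21569 = 75.00654 units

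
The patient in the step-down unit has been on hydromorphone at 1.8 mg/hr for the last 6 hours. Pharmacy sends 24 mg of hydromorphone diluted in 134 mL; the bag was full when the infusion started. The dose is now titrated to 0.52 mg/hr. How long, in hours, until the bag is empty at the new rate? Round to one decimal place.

Initial rate:
Concentration = 24 mg ÷ 134 mL = 0.1791045 mg/mL
Rate = 1.8 mg/hr ÷ 0.1791045 mg/mL = 10.05 mL/hr
Volume infused so far = 10.05 mL/hr × 6 hr = 60.3 mL
Volume remaining = 134 − 60.3 = 73.7 mL
New rate:
Rate = 0.52 mg/hr ÷ 0.1791045 mg/mL = 2.903333 mL/hr
Time remaining = 73.7 mL ÷ 2.903333 mL/hr = 25.38462 hr

25.4 hours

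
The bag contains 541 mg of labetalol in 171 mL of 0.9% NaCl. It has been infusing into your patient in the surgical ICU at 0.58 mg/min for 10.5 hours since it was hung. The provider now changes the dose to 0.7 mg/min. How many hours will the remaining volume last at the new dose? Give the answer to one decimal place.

4.2 hours

Initial rate:
0.58 mg/min × 60 min/hr = 34.8 mg/hr
Concentration = 541 mg ÷ 171 mL = 3.163743 mg/mL
Rate = 34.8 mg/hr ÷ 3.163743 mg/mL = 10.99963 mL/hr
Volume infused so far = 10.99963 mL/hr × 10.5 hr = 115.4961 mL
Volume remaining = 171 − 115.4961 = 55.50388 mL
New rate:
0.7 mg/min × 60 min/hr = 42 mg/hr
Rate = 42 mg/hr ÷ 3.163743 mg/mL = 13.27542 mL/hr
Time remaining = 55.50388 mL ÷ 13.27542 mL/hr = 4.180952 hr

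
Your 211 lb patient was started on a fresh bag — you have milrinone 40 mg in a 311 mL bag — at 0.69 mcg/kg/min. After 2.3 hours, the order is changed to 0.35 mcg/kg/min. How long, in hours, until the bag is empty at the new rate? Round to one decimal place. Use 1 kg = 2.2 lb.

Initial rate:
Weight = 211 lb ÷ 2.2 lb/kg = 95.90909 kg
Dose = 0.69 mcg/kg/min × 95.90909 kg = 66.17727 mcg/min
66.17727 mcg/min × 60 min/hr = 3970.636 mcg/hr
Concentration = 40 mg ÷ 311 mL = 0.1286174 mg/mL = 128.6174 mcg/mL
Rate = 3970.636 mcg/hr ÷ 128.6174 mcg/mL = 30.8717 mL/hr
Volume infused so far = 30.8717 mL/hr × 2.3 hr = 71.0049 mL
Volume remaining = 311 − 71.0049 = 239.9951 mL
New rate:
Dose = 0.35 mcg/kg/min × 95.90909 kg = 33.56818 mcg/min
33.56818 mcg/min × 60 min/hr = 2014.091 mcg/hr
Rate = 2014.091 mcg/hr ÷ 128.6174 mcg/mL = 15.65956 mL/hr
Time remaining = 239.9951 mL ÷ 15.65956 mL/hr = 15.32579 hr

15.3 hours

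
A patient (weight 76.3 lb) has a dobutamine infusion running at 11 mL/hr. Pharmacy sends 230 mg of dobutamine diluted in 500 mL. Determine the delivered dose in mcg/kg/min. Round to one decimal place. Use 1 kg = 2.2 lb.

Weight = 76.3 lb ÷ 2.2 lb/kg = 34.68182 kg
Concentration = 230 mg ÷ 500 mL = 0.46 mg/mL = 460 mcg/mL
Drug rate = 11 mL/hr × 460 mcg/mL = 5060 mcg/hr
5060 mcg/hr ÷ 60 min/hr = 84.33333 mcg/min
84.33333 mcg/min ÷ 34.68182 kg = 2.43163 mcg/kg/min

2.4 mcg/kg/min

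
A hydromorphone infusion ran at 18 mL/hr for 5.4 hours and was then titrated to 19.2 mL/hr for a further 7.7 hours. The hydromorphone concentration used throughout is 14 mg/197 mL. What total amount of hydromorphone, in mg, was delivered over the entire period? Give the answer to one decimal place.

Concentration = 14 mg ÷ 197 mL = 0.07106599 mg/mL
Stage 1: 18 mL/hr × 5.4 hr = 97.2 mL → 97.2 mL × 0.07106599 mg/mL = 6.907614 mg
Stage 2: 19.2 mL/hr × 7.7 hr = 147.84 mL → 147.84 mL × 0.07106599 mg/mL = 10.5064 mg
Total = 6.907614 + 10.5064 = 17.41401 mg

17.4 mg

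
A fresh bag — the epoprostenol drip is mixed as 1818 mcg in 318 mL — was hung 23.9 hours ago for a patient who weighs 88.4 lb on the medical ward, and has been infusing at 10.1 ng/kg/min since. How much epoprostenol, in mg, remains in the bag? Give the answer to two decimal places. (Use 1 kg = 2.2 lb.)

Weight = 88.4 lb ÷ 2.2 lb/kg = 40.18182 kg
Dose = 10.1 ng/kg/min × 40.18182 kg = 405.8364 ng/min
405.8364 ng/min × 60 min/hr = 24350.18 ng/hr
Concentration = 1818 mcg ÷ 318 mL = 5.716981 mcg/mL = 5716.981 ng/mL
Rate = 24350.18 ng/hr ÷ 5716.981 ng/mL = 4.259273 mL/hr
Volume infused = 4.259273 mL/hr × 23.9 hr = 101.7966 mL
Volume remaining = 318 − 101.7966 = 216.2034 mL
Drug remaining = 216.2034 mL × 5716.981 ng/mL = 1236031 ng = 1.236031 mg

1.24 mg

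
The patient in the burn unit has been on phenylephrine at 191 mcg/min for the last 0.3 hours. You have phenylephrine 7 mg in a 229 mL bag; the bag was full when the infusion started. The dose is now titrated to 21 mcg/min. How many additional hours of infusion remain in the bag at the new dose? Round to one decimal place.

2.8 hours

Initial rate:
191 mcg/min × 60 min/hr = 11460 mcg/hr
Concentration = 7 mg ÷ 229 mL = 0.03056769 mg/mL = 30.56769 mcg/mL
Rate = 11460 mcg/hr ÷ 30.56769 mcg/mL = 374.9057 mL/hr
Volume infused so far = 374.9057 mL/hr × 0.3 hr = 112.4717 mL
Volume remaining = 229 − 112.4717 = 116.5283 mL
New rate:
21 mcg/min × 60 min/hr = 1260 mcg/hr
Rate = 1260 mcg/hr ÷ 30.56769 mcg/mL = 41.22 mL/hr
Time remaining = 116.5283 mL ÷ 41.22 mL/hr = 2.826984 hr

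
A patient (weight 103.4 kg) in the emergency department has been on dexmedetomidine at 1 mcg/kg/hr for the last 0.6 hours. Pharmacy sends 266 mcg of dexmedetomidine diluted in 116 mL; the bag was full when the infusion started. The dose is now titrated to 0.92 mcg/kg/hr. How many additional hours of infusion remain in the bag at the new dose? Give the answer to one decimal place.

Initial rate:
Dose = 1 mcg/kg/hr × 103.4 kg = 103.4 mcg/hr
Concentration = 266 mcg ÷ 116 mL = 2.293103 mcg/mL
Rate = 103.4 mcg/hr ÷ 2.293103 mcg/mL = 45.09173 mL/hr
Volume infused so far = 45.09173 mL/hr × 0.6 hr = 27.05504 mL
Volume remaining = 116 − 27.05504 = 88.94496 mL
New rate:
Dose = 0.92 mcg/kg/hr × 103.4 kg = 95.128 mcg/hr
Rate = 95.128 mcg/hr ÷ 2.293103 mcg/mL = 41.48439 mL/hr
Time remaining = 88.94496 mL ÷ 41.48439 mL/hr = 2.144059 hr

2.1 hours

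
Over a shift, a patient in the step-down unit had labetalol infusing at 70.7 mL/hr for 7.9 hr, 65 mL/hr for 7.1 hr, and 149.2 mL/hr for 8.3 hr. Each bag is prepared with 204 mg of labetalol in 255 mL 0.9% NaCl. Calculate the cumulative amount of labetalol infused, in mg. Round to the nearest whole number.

Concentration = 204 mg ÷ 255 mL = 0.8 mg/mL
Stage 1: 70.7 mL/hr × 7.9 hr = 558.53 mL → 558.53 mL × 0.8 mg/mL = 446.824 mg
Stage 2: 65 mL/hr × 7.1 hr = 461.5 mL → 461.5 mL × 0.8 mg/mL = 369.2 mg
Stage 3: 149.2 mL/hr × 8.3 hr = 1238.36 mL → 1238.36 mL × 0.8 mg/mL = 990.688 mg
Total = 446.824 + 369.2 + 990.688 = 1806.712 mg

1807 mg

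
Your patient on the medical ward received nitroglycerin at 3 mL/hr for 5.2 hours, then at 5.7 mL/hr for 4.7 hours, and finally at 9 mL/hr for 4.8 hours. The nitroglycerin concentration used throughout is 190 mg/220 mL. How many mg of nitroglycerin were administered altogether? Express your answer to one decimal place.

Concentration = 190 mg ÷ 220 mL = 0.8636364 mg/mL
Stage 1: 3 mL/hr × 5.2 hr = 15.6 mL → 15.6 mL × 0.8636364 mg/mL = 13.47273 mg
Stage 2: 5.7 mL/hr × 4.7 hr = 26.79 mL → 26.79 mL × 0.8636364 mg/mL = 23.13682 mg
Stage 3: 9 mL/hr × 4.8 hr = 43.2 mL → 43.2 mL × 0.8636364 mg/mL = 37.30909 mg
Total = 13.47273 + 23.13682 + 37.30909 = 73.91864 mg

73.9 mg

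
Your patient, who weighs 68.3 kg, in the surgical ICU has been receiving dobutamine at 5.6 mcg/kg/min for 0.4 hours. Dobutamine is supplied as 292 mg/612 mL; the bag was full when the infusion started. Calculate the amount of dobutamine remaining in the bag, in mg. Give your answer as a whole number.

Dose = 5.6 mcg/kg/min × 68.3 kg = 382.48 mcg/min
382.48 mcg/min × 60 min/hr = 22948.8 mcg/hr
Concentration = 292 mg ÷ 612 mL = 0.4771242 mg/mL = 477.1242 mcg/mL
Rate = 22948.8 mcg/hr ÷ 477.1242 mcg/mL = 48.09817 mL/hr
Volume infused = 48.09817 mL/hr × 0.4 hr = 19.23927 mL
Volume remaining = 612 − 19.23927 = 592.7607 mL
Drug remaining = 592.7607 mL × 477.1242 mcg/mL = 282820.5 mcg = 282.8205 mg

283 mg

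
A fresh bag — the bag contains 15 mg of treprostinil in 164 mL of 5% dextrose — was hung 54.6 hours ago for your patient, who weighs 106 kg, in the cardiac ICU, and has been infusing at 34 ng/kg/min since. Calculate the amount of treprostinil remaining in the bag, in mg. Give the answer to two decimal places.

3.19 mg

Dose = 34 ng/kg/min × 106 kg = 3604 ng/min
3604 ng/min × 60 min/hr = 216240 ng/hr
Concentration = 15 mg ÷ 164 mL = 0.09146341 mg/mL = 91463.41 ng/mL
Rate = 216240 ng/hr ÷ 91463.41 ng/mL = 2.364224 mL/hr
Volume infused = 2.364224 mL/hr × 54.6 hr = 129.0866 mL
Volume remaining = 164 − 129.0866 = 34.91337 mL
Drug remaining = 34.91337 mL × 91463.41 ng/mL = 3193296 ng = 3.193296 mg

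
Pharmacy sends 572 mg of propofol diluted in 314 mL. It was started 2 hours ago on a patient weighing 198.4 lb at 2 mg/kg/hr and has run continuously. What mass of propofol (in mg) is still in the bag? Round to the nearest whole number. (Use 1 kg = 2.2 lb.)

211 mg

Weight = 198.4 lb ÷ 2.2 lb/kg = 90.18182 kg
Dose = 2 mg/kg/hr × 90.18182 kg = 180.3636 mg/hr
Concentration = 572 mg ÷ 314 mL = 1.821656 mg/mL
Rate = 180.3636 mg/hr ÷ 1.821656 mg/mL = 99.01081 mL/hr
Volume infused = 99.01081 mL/hr × 2 hr = 198.0216 mL
Volume remaining = 314 − 198.0216 = 115.9784 mL
Drug remaining = 115.9784 mL × 1.821656 mg/mL = 211.2727 mg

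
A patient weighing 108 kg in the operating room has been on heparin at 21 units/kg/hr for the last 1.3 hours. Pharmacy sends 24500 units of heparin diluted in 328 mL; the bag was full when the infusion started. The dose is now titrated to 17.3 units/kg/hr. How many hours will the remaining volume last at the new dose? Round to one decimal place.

Initial rate:
Dose = 21 units/kg/hr × 108 kg = 2268 units/hr
Concentration = 24500 units ÷ 328 mL = 74.69512 units/mL
Rate = 2268 units/hr ÷ 74.69512 units/mL = 30.36343 mL/hr
Volume infused so far = 30.36343 mL/hr × 1.3 hr = 39.47246 mL
Volume remaining = 328 − 39.47246 = 288.5275 mL
New rate:
Dose = 17.3 units/kg/hr × 108 kg = 1868.4 units/hr
Rate = 1868.4 units/hr ÷ 74.69512 units/mL = 25.01368 mL/hr
Time remaining = 288.5275 mL ÷ 25.01368 mL/hr = 11.53479 hr

11.5 hours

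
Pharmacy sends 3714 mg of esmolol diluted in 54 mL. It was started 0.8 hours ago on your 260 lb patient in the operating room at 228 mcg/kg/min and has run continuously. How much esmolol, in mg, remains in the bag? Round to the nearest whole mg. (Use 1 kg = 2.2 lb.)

2421 mg

Weight = 260 lb ÷ 2.2 lb/kg = 118.1818 kg
Dose = 228 mcg/kg/min × 118.1818 kg = 26945.45 mcg/min
26945.45 mcg/min × 60 min/hr = 1616727 mcg/hr
Concentration = 3714 mg ÷ 54 mL = 68.77778 mg/mL = 68777.78 mcg/mL
Rate = 1616727 mcg/hr ÷ 68777.78 mcg/mL = 23.50654 mL/hr
Volume infused = 23.50654 mL/hr × 0.8 hr = 18.80523 mL
Volume remaining = 54 − 18.80523 = 35.19477 mL
Drug remaining = 35.19477 mL × 68777.78 mcg/mL = 2420618 mcg = 2420.618 mg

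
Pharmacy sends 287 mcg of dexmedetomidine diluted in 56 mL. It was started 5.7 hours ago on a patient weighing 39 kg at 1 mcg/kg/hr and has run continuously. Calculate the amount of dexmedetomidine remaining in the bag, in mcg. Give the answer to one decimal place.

64.7 mcg

Dose = 1 mcg/kg/hr × 39 kg = 39 mcg/hr
Concentration = 287 mcg ÷ 56 mL = 5.125 mcg/mL
Rate = 39 mcg/hr ÷ 5.125 mcg/mL = 7.609756 mL/hr
Volume infused = 7.609756 mL/hr × 5.7 hr = 43.37561 mL
Volume remaining = 56 − 43.37561 = 12.62439 mL
Drug remaining = 12.62439 mL × 5.125 mcg/mL = 64.7 mcg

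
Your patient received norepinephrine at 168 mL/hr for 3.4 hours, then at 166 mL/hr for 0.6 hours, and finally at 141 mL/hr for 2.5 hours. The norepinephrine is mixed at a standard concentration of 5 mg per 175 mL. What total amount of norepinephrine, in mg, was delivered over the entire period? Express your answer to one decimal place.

29.2 mg

Concentration = 5 mg ÷ 175 mL = 0.02857143 mg/mL
Stage 1: 168 mL/hr × 3.4 hr = 571.2 mL → 571.2 mL × 0.02857143 mg/mL = 16.32 mg
Stage 2: 166 mL/hr × 0.6 hr = 99.6 mL → 99.6 mL × 0.02857143 mg/mL = 2.845714 mg
Stage 3: 141 mL/hr × 2.5 hr = 352.5 mL → 352.5 mL × 0.02857143 mg/mL = 10.07143 mg
Total = 16.32 + 2.845714 + 10.07143 = 29.23714 mg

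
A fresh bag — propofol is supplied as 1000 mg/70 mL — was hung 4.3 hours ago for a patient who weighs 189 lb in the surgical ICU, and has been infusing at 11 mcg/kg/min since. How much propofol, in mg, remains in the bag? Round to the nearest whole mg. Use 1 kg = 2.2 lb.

Weight = 189 lb ÷ 2.2 lb/kg = 85.90909 kg
Dose = 11 mcg/kg/min × 85.90909 kg = 945 mcg/min
945 mcg/min × 60 min/hr = 56700 mcg/hr
Concentration = 1000 mg ÷ 70 mL = 14.28571 mg/mL = 14285.71 mcg/mL
Rate = 56700 mcg/hr ÷ 14285.71 mcg/mL = 3.969 mL/hr
Volume infused = 3.969 mL/hr × 4.3 hr = 17.0667 mL
Volume remaining = 70 − 17.0667 = 52.9333 mL
Drug remaining = 52.9333 mL × 14285.71 mcg/mL = 756190 mcg = 756.19 mg

756 mg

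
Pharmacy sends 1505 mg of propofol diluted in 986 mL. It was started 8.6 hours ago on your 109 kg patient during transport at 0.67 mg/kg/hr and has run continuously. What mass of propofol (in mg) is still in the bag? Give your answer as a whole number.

877 mg

Dose = 0.67 mg/kg/hr × 109 kg = 73.03 mg/hr
Concentration = 1505 mg ÷ 986 mL = 1.526369 mg/mL
Rate = 73.03 mg/hr ÷ 1.526369 mg/mL = 47.84557 mL/hr
Volume infused = 47.84557 mL/hr × 8.6 hr = 411.4719 mL
Volume remaining = 986 − 411.4719 = 574.5281 mL
Drug remaining = 574.5281 mL × 1.526369 mg/mL = 876.942 mg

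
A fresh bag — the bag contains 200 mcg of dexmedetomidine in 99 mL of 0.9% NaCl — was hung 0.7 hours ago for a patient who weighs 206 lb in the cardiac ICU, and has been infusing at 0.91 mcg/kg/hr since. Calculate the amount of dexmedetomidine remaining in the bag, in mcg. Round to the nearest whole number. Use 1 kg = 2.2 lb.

140 mcg

Weight = 206 lb ÷ 2.2 lb/kg = 93.63636 kg
Dose = 0.91 mcg/kg/hr × 93.63636 kg = 85.20909 mcg/hr
Concentration = 200 mcg ÷ 99 mL = 2.020202 mcg/mL
Rate = 85.20909 mcg/hr ÷ 2.020202 mcg/mL = 42.1785 mL/hr
Volume infused = 42.1785 mL/hr × 0.7 hr = 29.52495 mL
Volume remaining = 99 − 29.52495 = 69.47505 mL
Drug remaining = 69.47505 mL × 2.020202 mcg/mL = 140.3536 mcg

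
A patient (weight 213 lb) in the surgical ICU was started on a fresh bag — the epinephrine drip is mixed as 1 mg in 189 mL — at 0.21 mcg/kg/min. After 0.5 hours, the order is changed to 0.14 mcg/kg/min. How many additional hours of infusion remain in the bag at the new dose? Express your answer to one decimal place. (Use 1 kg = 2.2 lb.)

0.5 hours

Initial rate:
Weight = 213 lb ÷ 2.2 lb/kg = 96.81818 kg
Dose = 0.21 mcg/kg/min × 96.81818 kg = 20.33182 mcg/min
20.33182 mcg/min × 60 min/hr = 1219.909 mcg/hr
Concentration = 1 mg ÷ 189 mL = 0.005291005 mg/mL = 5.291005 mcg/mL
Rate = 1219.909 mcg/hr ÷ 5.291005 mcg/mL = 230.5628 mL/hr
Volume infused so far = 230.5628 mL/hr × 0.5 hr = 115.2814 mL
Volume remaining = 189 − 115.2814 = 73.71859 mL
New rate:
Dose = 0.14 mcg/kg/min × 96.81818 kg = 13.55455 mcg/min
13.55455 mcg/min × 60 min/hr = 813.2727 mcg/hr
Rate = 813.2727 mcg/hr ÷ 5.291005 mcg/mL = 153.7085 mL/hr
Time remaining = 73.71859 mL ÷ 153.7085 mL/hr = 0.4795998 hr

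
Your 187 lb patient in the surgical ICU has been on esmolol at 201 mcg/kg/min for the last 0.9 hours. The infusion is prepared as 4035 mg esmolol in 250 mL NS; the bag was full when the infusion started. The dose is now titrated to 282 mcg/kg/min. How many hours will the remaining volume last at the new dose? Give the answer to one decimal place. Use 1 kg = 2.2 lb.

Initial rate:
Weight = 187 lb ÷ 2.2 lb/kg = 85 kg
Dose = 201 mcg/kg/min × 85 kg = 17085 mcg/min
17085 mcg/min × 60 min/hr = 1025100 mcg/hr
Concentration = 4035 mg ÷ 250 mL = 16.14 mg/mL = 16140 mcg/mL
Rate = 1025100 mcg/hr ÷ 16140 mcg/mL = 63.51301 mL/hr
Volume infused so far = 63.51301 mL/hr × 0.9 hr = 57.16171 mL
Volume remaining = 250 − 57.16171 = 192.8383 mL
New rate:
Dose = 282 mcg/kg/min × 85 kg = 23970 mcg/min
23970 mcg/min × 60 min/hr = 1438200 mcg/hr
Rate = 1438200 mcg/hr ÷ 16140 mcg/mL = 89.10781 mL/hr
Time remaining = 192.8383 mL ÷ 89.10781 mL/hr = 2.164101 hr

2.2 hours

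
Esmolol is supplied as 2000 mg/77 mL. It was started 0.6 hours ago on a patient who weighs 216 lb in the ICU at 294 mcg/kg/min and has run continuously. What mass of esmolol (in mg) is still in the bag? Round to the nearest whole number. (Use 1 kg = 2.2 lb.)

961 mg

Weight = 216 lb ÷ 2.2 lb/kg = 98.18182 kg
Dose = 294 mcg/kg/min × 98.18182 kg = 28865.45 mcg/min
28865.45 mcg/min × 60 min/hr = 1731927 mcg/hr
Concentration = 2000 mg ÷ 77 mL = 25.97403 mg/mL = 25974.03 mcg/mL
Rate = 1731927 mcg/hr ÷ 25974.03 mcg/mL = 66.6792 mL/hr
Volume infused = 66.6792 mL/hr × 0.6 hr = 40.00752 mL
Volume remaining = 77 − 40.00752 = 36.99248 mL
Drug remaining = 36.99248 mL × 25974.03 mcg/mL = 960843.6 mcg = 960.8436 mg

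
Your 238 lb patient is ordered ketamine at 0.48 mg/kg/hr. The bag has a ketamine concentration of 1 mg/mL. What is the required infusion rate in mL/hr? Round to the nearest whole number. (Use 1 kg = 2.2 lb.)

Weight = 238 lb ÷ 2.2 lb/kg = 108.1818 kg
Dose = 0.48 mg/kg/hr × 108.1818 kg = 51.92727 mg/hr
Rate = 51.92727 mg/hr ÷ 1 mg/mL = 51.92727 mL/hr

52 mL/hr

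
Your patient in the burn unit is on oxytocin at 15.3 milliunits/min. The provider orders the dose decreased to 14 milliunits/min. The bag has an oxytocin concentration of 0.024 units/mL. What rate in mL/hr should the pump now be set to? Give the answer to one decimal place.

35.0 mL/hr

14 milliunits/min × 60 min/hr = 840 milliunits/hr
Concentration = 0.024 units/mL = 24 milliunits/mL
Rate = 840 milliunits/hr ÷ 24 milliunits/mL = 35 mL/hr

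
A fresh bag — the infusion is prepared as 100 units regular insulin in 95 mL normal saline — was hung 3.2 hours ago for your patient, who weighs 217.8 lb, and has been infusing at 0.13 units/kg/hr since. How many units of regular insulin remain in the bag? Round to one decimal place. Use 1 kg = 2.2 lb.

58.8 units

Weight = 217.8 lb ÷ 2.2 lb/kg = 99 kg
Dose = 0.13 units/kg/hr × 99 kg = 12.87 units/hr
Concentration = 100 units ÷ 95 mL = 1.052632 units/mL
Rate = 12.87 units/hr ÷ 1.052632 units/mL = 12.2265 mL/hr
Volume infused = 12.2265 mL/hr × 3.2 hr = 39.1248 mL
Volume remaining = 95 − 39.1248 = 55.8752 mL
Drug remaining = 55.8752 mL × 1.052632 units/mL = 58.816 units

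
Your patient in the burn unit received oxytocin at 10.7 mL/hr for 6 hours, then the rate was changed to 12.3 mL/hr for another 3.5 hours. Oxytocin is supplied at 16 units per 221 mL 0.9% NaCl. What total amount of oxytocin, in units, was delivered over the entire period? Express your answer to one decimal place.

7.8 units

Concentration = 16 units ÷ 221 mL = 0.07239819 units/mL
Stage 1: 10.7 mL/hr × 6 hr = 64.2 mL → 64.2 mL × 0.07239819 units/mL = 4.647964 units
Stage 2: 12.3 mL/hr × 3.5 hr = 43.05 mL → 43.05 mL × 0.07239819 units/mL = 3.116742 units
Total = 4.647964 + 3.116742 = 7.764706 units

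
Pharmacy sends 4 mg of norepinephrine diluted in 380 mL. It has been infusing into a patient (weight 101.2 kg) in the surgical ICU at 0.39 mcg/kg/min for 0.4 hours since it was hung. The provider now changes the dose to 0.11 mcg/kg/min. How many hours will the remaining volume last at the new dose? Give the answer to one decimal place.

Initial rate:
Dose = 0.39 mcg/kg/min × 101.2 kg = 39.468 mcg/min
39.468 mcg/min × 60 min/hr = 2368.08 mcg/hr
Concentration = 4 mg ÷ 380 mL = 0.01052632 mg/mL = 10.52632 mcg/mL
Rate = 2368.08 mcg/hr ÷ 10.52632 mcg/mL = 224.9676 mL/hr
Volume infused so far = 224.9676 mL/hr × 0.4 hr = 89.98704 mL
Volume remaining = 380 − 89.98704 = 290.013 mL
New rate:
Dose = 0.11 mcg/kg/min × 101.2 kg = 11.132 mcg/min
11.132 mcg/min × 60 min/hr = 667.92 mcg/hr
Rate = 667.92 mcg/hr ÷ 10.52632 mcg/mL = 63.4524 mL/hr
Time remaining = 290.013 mL ÷ 63.4524 mL/hr = 4.570559 hr

4.6 hours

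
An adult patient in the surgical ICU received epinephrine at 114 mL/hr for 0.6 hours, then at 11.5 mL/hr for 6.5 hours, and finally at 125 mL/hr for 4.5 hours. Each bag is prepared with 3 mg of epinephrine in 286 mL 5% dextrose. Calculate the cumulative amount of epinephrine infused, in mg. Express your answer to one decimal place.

Concentration = 3 mg ÷ 286 mL = 0.01048951 mg/mL
Stage 1: 114 mL/hr × 0.6 hr = 68.4 mL → 68.4 mL × 0.01048951 mg/mL = 0.7174825 mg
Stage 2: 11.5 mL/hr × 6.5 hr = 74.75 mL → 74.75 mL × 0.01048951 mg/mL = 0.7840909 mg
Stage 3: 125 mL/hr × 4.5 hr = 562.5 mL → 562.5 mL × 0.01048951 mg/mL = 5.90035 mg
Total = 0.7174825 + 0.7840909 + 5.90035 = 7.401923 mg

7.4 mg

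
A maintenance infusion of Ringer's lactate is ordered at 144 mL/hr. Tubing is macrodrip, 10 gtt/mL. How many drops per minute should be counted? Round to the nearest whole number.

24 gtt/min

144 mL/hr ÷ 60 min/hr = 2.4 mL/min
2.4 mL/min × 10 gtt/mL = 24 gtt/min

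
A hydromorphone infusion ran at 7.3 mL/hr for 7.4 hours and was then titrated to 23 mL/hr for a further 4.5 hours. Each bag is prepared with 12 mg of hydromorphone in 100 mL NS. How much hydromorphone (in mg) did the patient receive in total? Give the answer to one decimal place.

Concentration = 12 mg ÷ 100 mL = 0.12 mg/mL
Stage 1: 7.3 mL/hr × 7.4 hr = 54.02 mL → 54.02 mL × 0.12 mg/mL = 6.4824 mg
Stage 2: 23 mL/hr × 4.5 hr = 103.5 mL → 103.5 mL × 0.12 mg/mL = 12.42 mg
Total = 6.4824 + 12.42 = 18.9024 mg

18.9 mg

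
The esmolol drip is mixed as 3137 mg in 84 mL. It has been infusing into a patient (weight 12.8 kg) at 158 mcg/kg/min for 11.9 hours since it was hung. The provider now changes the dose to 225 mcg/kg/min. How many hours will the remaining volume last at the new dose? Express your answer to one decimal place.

9.8 hours

Initial rate:
Dose = 158 mcg/kg/min × 12.8 kg = 2022.4 mcg/min
2022.4 mcg/min × 60 min/hr = 121344 mcg/hr
Concentration = 3137 mg ÷ 84 mL = 37.34524 mg/mL = 37345.24 mcg/mL
Rate = 121344 mcg/hr ÷ 37345.24 mcg/mL = 3.24925 mL/hr
Volume infused so far = 3.24925 mL/hr × 11.9 hr = 38.66607 mL
Volume remaining = 84 − 38.66607 = 45.33393 mL
New rate:
Dose = 225 mcg/kg/min × 12.8 kg = 2880 mcg/min
2880 mcg/min × 60 min/hr = 172800 mcg/hr
Rate = 172800 mcg/hr ÷ 37345.24 mcg/mL = 4.627096 mL/hr
Time remaining = 45.33393 mL ÷ 4.627096 mL/hr = 9.797491 hr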